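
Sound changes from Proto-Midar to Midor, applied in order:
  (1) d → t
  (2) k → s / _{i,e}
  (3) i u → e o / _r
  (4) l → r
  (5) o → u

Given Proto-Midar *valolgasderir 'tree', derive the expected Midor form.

varurgasterer

Midor: *valolgasderir > valolgasterir > valolgasterer > varorgasterer > varurgasterer  (by unconditioned shift, pre-rhotic lowering, unconditioned shift, vowel merger)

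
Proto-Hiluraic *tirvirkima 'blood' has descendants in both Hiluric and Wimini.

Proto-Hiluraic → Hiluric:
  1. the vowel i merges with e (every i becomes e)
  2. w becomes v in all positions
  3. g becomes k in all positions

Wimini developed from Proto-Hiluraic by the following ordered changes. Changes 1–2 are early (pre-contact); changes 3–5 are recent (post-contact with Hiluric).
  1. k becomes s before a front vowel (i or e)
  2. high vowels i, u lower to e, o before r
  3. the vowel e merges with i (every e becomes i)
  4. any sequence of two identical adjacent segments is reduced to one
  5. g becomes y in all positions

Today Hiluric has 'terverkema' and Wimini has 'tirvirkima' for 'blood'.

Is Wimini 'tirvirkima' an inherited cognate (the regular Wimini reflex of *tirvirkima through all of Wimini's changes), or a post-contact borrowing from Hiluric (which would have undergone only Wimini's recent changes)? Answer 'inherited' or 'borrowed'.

If inherited, *tirvirkima would pass through all of Wimini's changes:
Wimini: start from *tirvirkima.
  rule 1 (palatalisation): tirvirkima → tirvirsima
  rule 2 (pre-rhotic lowering): tirvirsima → terversima
  rule 3 (vowel merger): terversima → tirvirsima
  rule 4: no change — tirvirsima
  rule 5: no change — tirvirsima
  ⇒ Wimini tirvirsima
If borrowed from Hiluric 'terverkema' after the early changes, it would undergo only the recent ones:
  rule 3 (vowel merger): terverkema → tirvirkima
  rule 4 (degemination): no change (tirvirkima)
  rule 5 (unconditioned shift): no change (tirvirkima)
  ⇒ as a loan: tirvirkima
Wimini 'tirvirkima' matches the loan outcome 'tirvirkima', not the inherited 'tirvirsima' — it skipped the early Wimini changes, so it was borrowed from Hiluric.

borrowed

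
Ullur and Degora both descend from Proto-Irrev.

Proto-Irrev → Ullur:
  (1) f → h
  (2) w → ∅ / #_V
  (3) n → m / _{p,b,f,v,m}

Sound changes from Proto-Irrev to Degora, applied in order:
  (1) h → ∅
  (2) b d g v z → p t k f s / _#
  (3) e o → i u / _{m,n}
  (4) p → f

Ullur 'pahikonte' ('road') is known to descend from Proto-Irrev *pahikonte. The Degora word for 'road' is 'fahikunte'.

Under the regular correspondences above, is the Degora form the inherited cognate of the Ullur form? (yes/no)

no

Derive the expected Degora reflex of *pahikonte:
Degora: *pahikonte > paikonte > paikunte > faikunte  (by h-loss, pre-nasal raising, unconditioned shift)
The regular Degora reflex would be 'faikunte', but the attested form is 'fahikunte'. The correspondence is irregular, so they are not cognates (the Degora form has a different source).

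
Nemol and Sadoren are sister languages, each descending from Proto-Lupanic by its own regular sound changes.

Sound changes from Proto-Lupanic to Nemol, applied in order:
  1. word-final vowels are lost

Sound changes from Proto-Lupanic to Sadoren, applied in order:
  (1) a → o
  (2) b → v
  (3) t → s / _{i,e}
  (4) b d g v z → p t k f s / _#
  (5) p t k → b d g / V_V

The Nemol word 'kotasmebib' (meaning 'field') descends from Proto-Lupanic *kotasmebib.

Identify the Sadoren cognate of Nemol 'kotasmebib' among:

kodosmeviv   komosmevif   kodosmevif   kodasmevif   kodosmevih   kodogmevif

kodosmevif

Sadoren: *kotasmebib > kotosmebib > kotosmeviv > kotosmevif > kodosmevif  (by vowel merger, unconditioned shift, final devoicing, intervocalic voicing)
Among the options, 'kodosmevif' alone shows every Sadoren change applied in order.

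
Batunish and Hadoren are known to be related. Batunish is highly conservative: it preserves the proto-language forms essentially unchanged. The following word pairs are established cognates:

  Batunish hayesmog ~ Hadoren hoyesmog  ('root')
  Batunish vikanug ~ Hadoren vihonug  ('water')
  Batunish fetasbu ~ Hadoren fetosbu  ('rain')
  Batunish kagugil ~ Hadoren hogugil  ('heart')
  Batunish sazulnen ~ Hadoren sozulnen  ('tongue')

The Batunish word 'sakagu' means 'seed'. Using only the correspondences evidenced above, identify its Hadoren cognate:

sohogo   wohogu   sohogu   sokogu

sohogu

hayesmog ~ hoyesmog, fetasbu ~ fetosbu — Batunish a corresponds to Hadoren o after a consonant, before a consonant other than r, m, n, p, b, f, v.
vikanug ~ vihonug — Batunish k corresponds to Hadoren h between vowels (before a back vowel).
Applying these to Batunish 'sakagu':
  sakagu → sokagu   (a→o after a consonant, before a consonant other than r, m, n, p, b, f, v)
  sokagu → sohagu   (k→h between vowels (before a back vowel))
  sohagu → sohogu   (a→o after a consonant, before a consonant other than r, m, n, p, b, f, v)
So the Hadoren cognate is 'sohogu'.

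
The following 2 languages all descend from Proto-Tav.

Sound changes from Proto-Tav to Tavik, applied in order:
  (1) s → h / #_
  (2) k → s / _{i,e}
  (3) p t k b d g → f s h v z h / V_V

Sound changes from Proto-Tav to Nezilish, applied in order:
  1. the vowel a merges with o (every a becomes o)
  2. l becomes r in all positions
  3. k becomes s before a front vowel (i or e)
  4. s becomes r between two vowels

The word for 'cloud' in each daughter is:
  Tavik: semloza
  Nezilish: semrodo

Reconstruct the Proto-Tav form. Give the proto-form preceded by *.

Position 6: Tavik has z, Nezilish has d. Nezilish preserves d here (none of its changes turn any other segment into d), so the proto-segment is *d.
Position 1: Tavik has s, Nezilish has s. Taking the neighbouring segments as reconstructed: Tavik s can only go back to *k; Nezilish s could go back to *k or *s — the one source consistent with every daughter is *k.
Position 7: Tavik has a, Nezilish has o. Tavik preserves a here (none of its changes turn any other segment into a), so the proto-segment is *a.
Continuing position by position gives *kemloda; check it forward:
Tavik: *kemloda
  kemloda (rule 1 does not apply)
  kemloda → semloda   [palatalisation]
  semloda → semloza   [intervocalic lenition]
  giving Tavik semloza.
Nezilish: start from *kemloda.
  rule 1 (vowel merger): kemloda → kemlodo
  rule 2 (unconditioned shift): kemlodo → kemrodo
  rule 3 (palatalisation): kemrodo → semrodo
  rule 4: no change — semrodo
  ⇒ Nezilish semrodo
Only *kemloda yields all of Tavik semloza, Nezilish semrodo.

*kemloda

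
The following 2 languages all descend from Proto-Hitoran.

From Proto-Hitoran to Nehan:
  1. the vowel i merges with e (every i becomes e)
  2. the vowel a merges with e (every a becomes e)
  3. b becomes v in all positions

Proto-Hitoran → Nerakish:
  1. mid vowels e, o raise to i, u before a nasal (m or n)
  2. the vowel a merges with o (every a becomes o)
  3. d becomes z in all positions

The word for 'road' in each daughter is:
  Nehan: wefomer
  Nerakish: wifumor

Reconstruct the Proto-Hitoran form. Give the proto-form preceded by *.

*wifomar

Position 4: Nehan has o, Nerakish has u. Nehan preserves o here (none of its changes turn any other segment into o), so the proto-segment is *o.
Position 2: Nehan has e, Nerakish has i. Taking the neighbouring segments as reconstructed: Nehan e could go back to *a or *e or *i; Nerakish i can only go back to *i — the one source consistent with every daughter is *i.
Position 6: Nehan has e, Nerakish has o. Taking the neighbouring segments as reconstructed: Nehan e could go back to *a or *e or *i; Nerakish o could go back to *a or *o — the one source consistent with every daughter is *a.
This points to *wifomar. Verify forward in each daughter:
Nehan: start from *wifomar.
  rule 1 (vowel merger): wifomar → wefomar
  rule 2 (vowel merger): wefomar → wefomer
  rule 3: no change — wefomer
  ⇒ Nehan wefomer
Nerakish: *wifomar > wifumar > wifumor  (by pre-nasal raising, vowel merger)
No other proto-form is consistent with every reflex, so the reconstruction is *wifomar.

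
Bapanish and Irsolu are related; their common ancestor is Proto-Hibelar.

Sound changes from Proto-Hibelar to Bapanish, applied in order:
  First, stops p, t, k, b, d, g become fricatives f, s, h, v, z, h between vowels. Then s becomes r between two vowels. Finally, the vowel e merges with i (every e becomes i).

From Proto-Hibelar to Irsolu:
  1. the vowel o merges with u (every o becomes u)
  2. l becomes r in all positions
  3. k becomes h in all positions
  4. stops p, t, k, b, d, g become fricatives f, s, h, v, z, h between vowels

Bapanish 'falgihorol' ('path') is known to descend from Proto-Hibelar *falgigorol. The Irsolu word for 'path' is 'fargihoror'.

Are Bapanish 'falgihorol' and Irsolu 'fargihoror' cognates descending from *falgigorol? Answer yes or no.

no

Derive the expected Irsolu reflex of *falgigorol:
Irsolu: *falgigorol > falgigurul > fargigurur > fargihurur  (by vowel merger, unconditioned shift, intervocalic lenition)
The regular Irsolu reflex would be 'fargihurur', but the attested form is 'fargihoror'. The correspondence is irregular, so they are not cognates (the Irsolu form has a different source).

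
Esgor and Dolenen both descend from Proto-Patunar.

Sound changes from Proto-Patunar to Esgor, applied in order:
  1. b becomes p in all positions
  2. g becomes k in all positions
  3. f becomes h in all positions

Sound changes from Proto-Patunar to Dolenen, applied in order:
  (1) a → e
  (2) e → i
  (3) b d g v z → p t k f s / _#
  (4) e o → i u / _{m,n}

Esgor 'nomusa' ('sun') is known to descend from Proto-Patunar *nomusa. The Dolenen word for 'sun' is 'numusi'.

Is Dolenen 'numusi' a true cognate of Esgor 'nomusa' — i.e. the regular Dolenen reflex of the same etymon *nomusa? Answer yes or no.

yes

Derive the expected Dolenen reflex of *nomusa:
Dolenen: *nomusa
  nomusa → nomuse   [vowel merger]
  nomuse → nomusi   [vowel merger]
  nomusi (rule 3 does not apply)
  nomusi → numusi   [pre-nasal raising]
  giving Dolenen numusi.
Dolenen 'numusi' matches the regular reflex exactly, so the pair is cognate.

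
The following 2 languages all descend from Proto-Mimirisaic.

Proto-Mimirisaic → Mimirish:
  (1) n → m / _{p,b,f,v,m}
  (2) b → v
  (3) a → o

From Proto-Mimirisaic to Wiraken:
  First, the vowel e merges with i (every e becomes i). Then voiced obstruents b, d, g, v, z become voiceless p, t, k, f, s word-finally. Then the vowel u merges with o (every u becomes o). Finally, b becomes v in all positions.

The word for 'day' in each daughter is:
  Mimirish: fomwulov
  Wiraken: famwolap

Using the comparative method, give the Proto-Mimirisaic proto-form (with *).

Position 8: Mimirish has v, Wiraken has p. Taking the neighbouring segments as reconstructed: Mimirish v could go back to *b or *v; Wiraken p could go back to *p or *b — the one source consistent with every daughter is *b.
Position 5: Mimirish has u, Wiraken has o. Mimirish preserves u here (none of its changes turn any other segment into u), so the proto-segment is *u.
Position 2: Mimirish has o, Wiraken has a. Wiraken preserves a here (none of its changes turn any other segment into a), so the proto-segment is *a.
Continuing position by position gives *famwulab; check it forward:
Mimirish: start from *famwulab.
  rule 1: no change — famwulab
  rule 2 (unconditioned shift): famwulab → famwulav
  rule 3 (vowel merger): famwulav → fomwulov
  ⇒ Mimirish fomwulov
Wiraken: start from *famwulab.
  rule 1: no change — famwulab
  rule 2 (final devoicing): famwulab → famwulap
  rule 3 (vowel merger): famwulap → famwolap
  rule 4: no change — famwolap
  ⇒ Wiraken famwolap
Only *famwulab yields all of Mimirish fomwulov, Wiraken famwolap.

*famwulab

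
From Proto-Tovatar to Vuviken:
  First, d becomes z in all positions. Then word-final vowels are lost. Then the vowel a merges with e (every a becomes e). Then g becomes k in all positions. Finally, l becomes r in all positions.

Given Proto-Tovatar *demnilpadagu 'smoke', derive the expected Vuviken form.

zemnirpezek

Vuviken: *demnilpadagu > zemnilpazagu > zemnilpazag > zemnilpezeg > zemnilpezek > zemnirpezek  (by unconditioned shift, apocope, vowel merger, unconditioned shift, unconditioned shift)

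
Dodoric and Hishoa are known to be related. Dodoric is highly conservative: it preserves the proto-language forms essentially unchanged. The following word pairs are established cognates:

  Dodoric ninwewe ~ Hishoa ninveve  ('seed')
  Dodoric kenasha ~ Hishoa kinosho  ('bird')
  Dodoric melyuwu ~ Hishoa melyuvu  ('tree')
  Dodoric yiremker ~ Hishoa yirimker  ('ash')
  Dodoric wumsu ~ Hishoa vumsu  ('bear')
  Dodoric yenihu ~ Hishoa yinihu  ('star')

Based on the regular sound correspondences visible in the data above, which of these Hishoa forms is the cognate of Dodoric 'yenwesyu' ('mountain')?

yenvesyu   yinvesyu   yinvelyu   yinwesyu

kenasha ~ kinosho, yenihu ~ yinihu — Dodoric e corresponds to Hishoa i after a consonant, before a nasal.
ninwewe ~ ninveve — Dodoric w corresponds to Hishoa v after a consonant, before a front vowel.
Applying these to Dodoric 'yenwesyu':
  yenwesyu → yinwesyu   (e→i after a consonant, before a nasal)
  yinwesyu → yinvesyu   (w→v after a consonant, before a front vowel)
So the Hishoa cognate is 'yinvesyu'.

yinvesyu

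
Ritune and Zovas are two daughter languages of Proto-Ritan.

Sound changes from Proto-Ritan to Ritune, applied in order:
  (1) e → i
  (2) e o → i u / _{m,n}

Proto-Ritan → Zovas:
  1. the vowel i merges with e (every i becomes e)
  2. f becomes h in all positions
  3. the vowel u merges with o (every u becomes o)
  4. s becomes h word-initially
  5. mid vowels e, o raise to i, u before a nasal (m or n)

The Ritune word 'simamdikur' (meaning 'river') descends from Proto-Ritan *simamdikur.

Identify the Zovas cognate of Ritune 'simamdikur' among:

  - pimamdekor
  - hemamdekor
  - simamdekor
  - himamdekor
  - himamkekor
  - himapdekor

himamdekor

Zovas: start from *simamdikur.
  rule 1 (vowel merger): simamdikur → semamdekur
  rule 2: no change — semamdekur
  rule 3 (vowel merger): semamdekur → semamdekor
  rule 4 (debuccalisation): semamdekor → hemamdekor
  rule 5 (pre-nasal raising): hemamdekor → himamdekor
  ⇒ Zovas himamdekor
Among the options, 'himamdekor' alone shows every Zovas change applied in order.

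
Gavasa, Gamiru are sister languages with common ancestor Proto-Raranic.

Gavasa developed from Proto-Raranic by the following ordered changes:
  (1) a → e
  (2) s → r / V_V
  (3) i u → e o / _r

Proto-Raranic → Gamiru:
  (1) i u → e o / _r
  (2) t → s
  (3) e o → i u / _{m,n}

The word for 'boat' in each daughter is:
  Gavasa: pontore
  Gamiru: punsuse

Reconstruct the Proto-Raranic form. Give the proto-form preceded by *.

*pontuse

Position 2: Gavasa has o, Gamiru has u. Taking the neighbouring segments as reconstructed: Gavasa o can only go back to *o; Gamiru u could go back to *o or *u — the one source consistent with every daughter is *o.
Position 5: Gavasa has o, Gamiru has u. Taking the neighbouring segments as reconstructed: Gavasa o could go back to *o or *u; Gamiru u can only go back to *u — the one source consistent with every daughter is *u.
Continuing position by position gives *pontuse; check it forward:
Gavasa: *pontuse > ponture > pontore  (by rhotacism, pre-rhotic lowering)
Gamiru: *pontuse
  pontuse (rule 1 does not apply)
  pontuse → ponsuse   [unconditioned shift]
  ponsuse → punsuse   [pre-nasal raising]
  giving Gamiru punsuse.
*pontuse is the unique common source.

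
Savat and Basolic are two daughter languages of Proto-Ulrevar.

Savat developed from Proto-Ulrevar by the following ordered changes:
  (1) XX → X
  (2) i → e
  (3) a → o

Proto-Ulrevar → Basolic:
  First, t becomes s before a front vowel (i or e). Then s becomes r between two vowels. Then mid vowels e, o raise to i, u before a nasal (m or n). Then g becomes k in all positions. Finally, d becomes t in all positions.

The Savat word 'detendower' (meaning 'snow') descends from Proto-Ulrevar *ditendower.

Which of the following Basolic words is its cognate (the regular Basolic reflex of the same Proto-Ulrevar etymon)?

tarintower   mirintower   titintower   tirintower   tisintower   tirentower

Basolic: *ditendower > disendower > direndower > dirindower > tirintower  (by palatalisation, rhotacism, pre-nasal raising, unconditioned shift)

tirintower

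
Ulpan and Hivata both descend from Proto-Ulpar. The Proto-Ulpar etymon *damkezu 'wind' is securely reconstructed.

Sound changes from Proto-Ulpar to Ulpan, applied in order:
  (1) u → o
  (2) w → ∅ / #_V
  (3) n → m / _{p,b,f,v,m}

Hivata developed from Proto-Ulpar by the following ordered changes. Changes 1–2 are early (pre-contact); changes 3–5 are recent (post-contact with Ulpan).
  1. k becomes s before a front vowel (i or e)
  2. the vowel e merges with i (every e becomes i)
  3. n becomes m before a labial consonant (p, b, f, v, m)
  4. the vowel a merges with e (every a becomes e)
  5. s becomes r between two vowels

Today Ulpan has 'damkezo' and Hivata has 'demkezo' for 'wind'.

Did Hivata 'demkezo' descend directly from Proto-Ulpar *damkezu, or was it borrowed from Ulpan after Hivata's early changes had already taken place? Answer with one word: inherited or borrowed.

borrowed

If inherited, *damkezu would pass through all of Hivata's changes:
Hivata: *damkezu
  damkezu → damsezu   [palatalisation]
  damsezu → damsizu   [vowel merger]
  damsizu (rule 3 does not apply)
  damsizu → demsizu   [vowel merger]
  demsizu (rule 5 does not apply)
  giving Hivata demsizu.
If borrowed from Ulpan 'damkezo' after the early changes, it would undergo only the recent ones:
  rule 3 (nasal place assimilation): no change (damkezo)
  rule 4 (vowel merger): damkezo → demkezo
  rule 5 (rhotacism): no change (demkezo)
  ⇒ as a loan: demkezo
Hivata 'demkezo' matches the loan outcome 'demkezo', not the inherited 'demsizu' — it skipped the early Hivata changes, so it was borrowed from Ulpan.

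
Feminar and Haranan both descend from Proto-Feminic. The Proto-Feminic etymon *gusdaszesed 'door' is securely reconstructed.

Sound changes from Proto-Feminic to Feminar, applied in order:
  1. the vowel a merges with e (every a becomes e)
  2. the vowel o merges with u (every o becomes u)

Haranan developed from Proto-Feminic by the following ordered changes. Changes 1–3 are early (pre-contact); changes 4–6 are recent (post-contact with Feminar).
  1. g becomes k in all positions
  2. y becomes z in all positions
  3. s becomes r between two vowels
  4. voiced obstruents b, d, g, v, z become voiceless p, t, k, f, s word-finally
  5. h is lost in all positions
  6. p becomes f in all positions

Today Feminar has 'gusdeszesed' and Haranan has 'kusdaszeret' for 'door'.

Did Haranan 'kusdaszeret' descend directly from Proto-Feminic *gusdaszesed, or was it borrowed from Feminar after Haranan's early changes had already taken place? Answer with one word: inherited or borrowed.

If inherited, *gusdaszesed would pass through all of Haranan's changes:
Haranan: *gusdaszesed
  gusdaszesed → kusdaszesed   [unconditioned shift]
  kusdaszesed (rule 2 does not apply)
  kusdaszesed → kusdaszered   [rhotacism]
  kusdaszered → kusdaszeret   [final devoicing]
  kusdaszeret (rule 5 does not apply)
  kusdaszeret (rule 6 does not apply)
  giving Haranan kusdaszeret.
If borrowed from Feminar 'gusdeszesed' after the early changes, it would undergo only the recent ones:
  rule 4 (final devoicing): gusdeszesed → gusdeszeset
  rule 5 (h-loss): no change (gusdeszeset)
  rule 6 (unconditioned shift): no change (gusdeszeset)
  ⇒ as a loan: gusdeszeset
Haranan 'kusdaszeret' matches the inherited outcome exactly, so it is an inherited cognate, not a loan.

inherited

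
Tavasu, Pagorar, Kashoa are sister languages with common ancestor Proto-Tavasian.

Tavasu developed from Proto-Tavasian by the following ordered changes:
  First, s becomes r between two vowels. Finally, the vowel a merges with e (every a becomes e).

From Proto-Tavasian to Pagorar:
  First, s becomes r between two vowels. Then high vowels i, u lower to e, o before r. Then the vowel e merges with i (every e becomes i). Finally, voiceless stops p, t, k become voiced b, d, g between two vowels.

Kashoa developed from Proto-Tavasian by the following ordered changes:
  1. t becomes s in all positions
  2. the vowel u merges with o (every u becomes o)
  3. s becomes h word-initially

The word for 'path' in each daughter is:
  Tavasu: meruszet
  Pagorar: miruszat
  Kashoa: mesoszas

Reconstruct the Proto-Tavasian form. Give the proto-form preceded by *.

*mesuszat

Position 8: Tavasu has t, Pagorar has t, Kashoa has s. Tavasu preserves t here (none of its changes turn any other segment into t), so the proto-segment is *t.
Position 3: Tavasu has r, Pagorar has r, Kashoa has s. Taking the neighbouring segments as reconstructed: Tavasu r could go back to *s or *r; Pagorar r could go back to *s or *r; Kashoa s could go back to *t or *s — the one source consistent with every daughter is *s.
Position 4: Tavasu has u, Pagorar has u, Kashoa has o. Tavasu preserves u here (none of its changes turn any other segment into u), so the proto-segment is *u.
Verify the candidate proto-form against each daughter:
Tavasu: start from *mesuszat.
  rule 1 (rhotacism): mesuszat → meruszat
  rule 2 (vowel merger): meruszat → meruszet
  ⇒ Tavasu meruszet
Pagorar: *mesuszat
  mesuszat → meruszat   [rhotacism]
  meruszat (rule 2 does not apply)
  meruszat → miruszat   [vowel merger]
  miruszat (rule 4 does not apply)
  giving Pagorar miruszat.
Kashoa: *mesuszat
  mesuszat → mesuszas   [unconditioned shift]
  mesuszas → mesoszas   [vowel merger]
  mesoszas (rule 3 does not apply)
  giving Kashoa mesoszas.
*mesuszat is the unique common source.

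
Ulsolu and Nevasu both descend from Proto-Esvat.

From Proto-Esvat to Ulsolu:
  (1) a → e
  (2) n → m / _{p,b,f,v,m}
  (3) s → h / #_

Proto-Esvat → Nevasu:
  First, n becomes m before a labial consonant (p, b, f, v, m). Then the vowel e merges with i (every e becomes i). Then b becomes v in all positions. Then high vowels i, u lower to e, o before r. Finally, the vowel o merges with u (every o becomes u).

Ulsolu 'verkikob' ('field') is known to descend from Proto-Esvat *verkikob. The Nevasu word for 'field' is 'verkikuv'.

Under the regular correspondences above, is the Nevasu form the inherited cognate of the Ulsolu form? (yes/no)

Derive the expected Nevasu reflex of *verkikob:
Nevasu: *verkikob > virkikob > virkikov > verkikov > verkikuv  (by vowel merger, unconditioned shift, pre-rhotic lowering, vowel merger)
Nevasu 'verkikuv' matches the regular reflex exactly, so the pair is cognate.

yes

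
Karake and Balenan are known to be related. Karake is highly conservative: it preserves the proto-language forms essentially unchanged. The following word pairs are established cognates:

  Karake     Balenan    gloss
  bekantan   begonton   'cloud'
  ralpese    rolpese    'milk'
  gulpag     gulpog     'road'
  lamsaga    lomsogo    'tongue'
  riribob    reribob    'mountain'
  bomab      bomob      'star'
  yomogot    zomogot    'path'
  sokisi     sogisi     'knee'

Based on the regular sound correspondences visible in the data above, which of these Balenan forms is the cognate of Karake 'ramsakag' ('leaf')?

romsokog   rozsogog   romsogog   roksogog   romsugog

lamsaga ~ lomsogo — Karake a corresponds to Balenan o after a consonant, before a nasal.
ralpese ~ rolpese, gulpag ~ gulpog — Karake a corresponds to Balenan o after a consonant, before a consonant other than r, m, n, p, b, f, v.
bekantan ~ begonton — Karake k corresponds to Balenan g between vowels (before a back vowel).
Applying these to Karake 'ramsakag':
  ramsakag → romsakag   (a→o after a consonant, before a nasal)
  romsakag → romsokag   (a→o after a consonant, before a consonant other than r, m, n, p, b, f, v)
  romsokag → romsogag   (k→g between vowels (before a back vowel))
  romsogag → romsogog   (a→o after a consonant, before a consonant other than r, m, n, p, b, f, v)
So the Balenan cognate is 'romsogog'.

romsogog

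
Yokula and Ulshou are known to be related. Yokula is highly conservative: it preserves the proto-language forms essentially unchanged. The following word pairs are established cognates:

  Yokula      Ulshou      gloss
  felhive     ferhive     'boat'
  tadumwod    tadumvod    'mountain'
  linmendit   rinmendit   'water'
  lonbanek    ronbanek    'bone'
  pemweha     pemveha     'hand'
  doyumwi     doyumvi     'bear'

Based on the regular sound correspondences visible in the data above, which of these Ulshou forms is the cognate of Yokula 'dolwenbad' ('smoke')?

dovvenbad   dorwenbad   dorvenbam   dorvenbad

dorvenbad

felhive ~ ferhive — Yokula l corresponds to Ulshou r after a vowel, before a consonant other than r, m, n, p, b, f, v.
pemweha ~ pemveha — Yokula w corresponds to Ulshou v after a consonant, before a front vowel.
Applying these to Yokula 'dolwenbad':
  dolwenbad → dorwenbad   (l→r after a vowel, before a consonant other than r, m, n, p, b, f, v)
  dorwenbad → dorvenbad   (w→v after a consonant, before a front vowel)
So the Ulshou cognate is 'dorvenbad'.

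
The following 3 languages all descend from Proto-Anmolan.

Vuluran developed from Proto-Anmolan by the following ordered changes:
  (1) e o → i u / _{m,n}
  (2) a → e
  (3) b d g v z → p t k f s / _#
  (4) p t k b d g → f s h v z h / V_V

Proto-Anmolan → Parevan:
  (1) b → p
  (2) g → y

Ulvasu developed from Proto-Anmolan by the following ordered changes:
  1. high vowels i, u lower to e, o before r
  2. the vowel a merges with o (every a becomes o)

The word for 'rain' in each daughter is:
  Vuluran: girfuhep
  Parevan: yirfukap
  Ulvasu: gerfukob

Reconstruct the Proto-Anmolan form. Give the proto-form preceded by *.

*girfukab

Position 6: Vuluran has h, Parevan has k, Ulvasu has k. Parevan preserves k here (none of its changes turn any other segment into k), so the proto-segment is *k.
Position 2: Vuluran has i, Parevan has i, Ulvasu has e. Parevan preserves i here (none of its changes turn any other segment into i), so the proto-segment is *i.
Position 8: Vuluran has p, Parevan has p, Ulvasu has b. Ulvasu preserves b here (none of its changes turn any other segment into b), so the proto-segment is *b.
This points to *girfukab. Verify forward in each daughter:
Vuluran: *girfukab
  girfukab (rule 1 does not apply)
  girfukab → girfukeb   [vowel merger]
  girfukeb → girfukep   [final devoicing]
  girfukep → girfuhep   [intervocalic lenition]
  giving Vuluran girfuhep.
Parevan: *girfukab > girfukap > yirfukap  (by unconditioned shift, unconditioned shift)
Ulvasu: *girfukab
  girfukab → gerfukab   [pre-rhotic lowering]
  gerfukab → gerfukob   [vowel merger]
  giving Ulvasu gerfukob.
No other proto-form is consistent with every reflex, so the reconstruction is *girfukab.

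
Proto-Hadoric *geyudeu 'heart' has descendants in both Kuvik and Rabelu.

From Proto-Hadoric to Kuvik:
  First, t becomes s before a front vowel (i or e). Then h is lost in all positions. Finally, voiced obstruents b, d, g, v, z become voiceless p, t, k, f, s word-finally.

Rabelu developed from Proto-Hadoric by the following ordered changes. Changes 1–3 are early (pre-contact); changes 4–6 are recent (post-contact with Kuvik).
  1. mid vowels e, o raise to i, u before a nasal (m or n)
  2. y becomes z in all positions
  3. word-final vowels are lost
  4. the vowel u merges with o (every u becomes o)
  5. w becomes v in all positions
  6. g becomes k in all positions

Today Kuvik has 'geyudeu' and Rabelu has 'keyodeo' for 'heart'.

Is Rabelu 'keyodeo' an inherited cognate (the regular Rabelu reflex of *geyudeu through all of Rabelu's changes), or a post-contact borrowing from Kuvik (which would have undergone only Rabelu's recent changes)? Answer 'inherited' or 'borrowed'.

borrowed

If inherited, *geyudeu would pass through all of Rabelu's changes:
Rabelu: start from *geyudeu.
  rule 1: no change — geyudeu
  rule 2 (unconditioned shift): geyudeu → gezudeu
  rule 3 (apocope): gezudeu → gezude
  rule 4 (vowel merger): gezude → gezode
  rule 5: no change — gezode
  rule 6 (unconditioned shift): gezode → kezode
  ⇒ Rabelu kezode
If borrowed from Kuvik 'geyudeu' after the early changes, it would undergo only the recent ones:
  rule 4 (vowel merger): geyudeu → geyodeo
  rule 5 (unconditioned shift): no change (geyodeo)
  rule 6 (unconditioned shift): geyodeo → keyodeo
  ⇒ as a loan: keyodeo
Rabelu 'keyodeo' matches the loan outcome 'keyodeo', not the inherited 'kezode' — it skipped the early Rabelu changes, so it was borrowed from Kuvik.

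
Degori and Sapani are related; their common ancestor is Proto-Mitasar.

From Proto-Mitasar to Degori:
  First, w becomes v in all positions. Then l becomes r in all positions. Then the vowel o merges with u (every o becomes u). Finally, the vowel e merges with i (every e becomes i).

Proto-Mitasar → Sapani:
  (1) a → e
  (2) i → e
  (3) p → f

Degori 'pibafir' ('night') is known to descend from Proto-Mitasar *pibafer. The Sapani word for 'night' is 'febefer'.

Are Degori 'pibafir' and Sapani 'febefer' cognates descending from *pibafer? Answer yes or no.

Derive the expected Sapani reflex of *pibafer:
Sapani: start from *pibafer.
  rule 1 (vowel merger): pibafer → pibefer
  rule 2 (vowel merger): pibefer → pebefer
  rule 3 (unconditioned shift): pebefer → febefer
  ⇒ Sapani febefer
Sapani 'febefer' matches the regular reflex exactly, so the pair is cognate.

yes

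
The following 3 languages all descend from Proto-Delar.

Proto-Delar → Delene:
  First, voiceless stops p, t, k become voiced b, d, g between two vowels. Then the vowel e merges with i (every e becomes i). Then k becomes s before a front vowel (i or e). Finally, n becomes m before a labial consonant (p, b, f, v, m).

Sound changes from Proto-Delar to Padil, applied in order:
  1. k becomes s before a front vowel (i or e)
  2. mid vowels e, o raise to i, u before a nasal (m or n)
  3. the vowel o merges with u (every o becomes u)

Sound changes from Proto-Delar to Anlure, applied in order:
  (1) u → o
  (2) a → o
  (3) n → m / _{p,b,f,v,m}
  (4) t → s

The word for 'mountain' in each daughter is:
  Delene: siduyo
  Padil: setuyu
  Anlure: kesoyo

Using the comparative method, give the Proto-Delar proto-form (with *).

Position 3: Delene has d, Padil has t, Anlure has s. Padil preserves t here (none of its changes turn any other segment into t), so the proto-segment is *t.
Position 2: Delene has i, Padil has e, Anlure has e. Padil preserves e here (none of its changes turn any other segment into e), so the proto-segment is *e.
Continuing position by position gives *ketuyo; check it forward:
Delene: *ketuyo
  ketuyo → keduyo   [intervocalic voicing]
  keduyo → kiduyo   [vowel merger]
  kiduyo → siduyo   [palatalisation]
  siduyo (rule 4 does not apply)
  giving Delene siduyo.
Padil: *ketuyo
  ketuyo → setuyo   [palatalisation]
  setuyo (rule 2 does not apply)
  setuyo → setuyu   [vowel merger]
  giving Padil setuyu.
Anlure: *ketuyo > ketoyo > kesoyo  (by vowel merger, unconditioned shift)
*ketuyo is the unique common source.

*ketuyo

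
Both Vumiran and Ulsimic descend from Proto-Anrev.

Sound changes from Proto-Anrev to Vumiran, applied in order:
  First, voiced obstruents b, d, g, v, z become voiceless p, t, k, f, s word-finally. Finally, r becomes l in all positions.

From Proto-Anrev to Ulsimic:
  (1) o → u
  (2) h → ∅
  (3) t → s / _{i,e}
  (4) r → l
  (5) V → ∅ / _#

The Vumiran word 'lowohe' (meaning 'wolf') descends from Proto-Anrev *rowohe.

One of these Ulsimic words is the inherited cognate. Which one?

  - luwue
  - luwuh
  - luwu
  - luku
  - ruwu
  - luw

luwu

Ulsimic: *rowohe > ruwuhe > ruwue > luwue > luwu  (by vowel merger, h-loss, unconditioned shift, apocope)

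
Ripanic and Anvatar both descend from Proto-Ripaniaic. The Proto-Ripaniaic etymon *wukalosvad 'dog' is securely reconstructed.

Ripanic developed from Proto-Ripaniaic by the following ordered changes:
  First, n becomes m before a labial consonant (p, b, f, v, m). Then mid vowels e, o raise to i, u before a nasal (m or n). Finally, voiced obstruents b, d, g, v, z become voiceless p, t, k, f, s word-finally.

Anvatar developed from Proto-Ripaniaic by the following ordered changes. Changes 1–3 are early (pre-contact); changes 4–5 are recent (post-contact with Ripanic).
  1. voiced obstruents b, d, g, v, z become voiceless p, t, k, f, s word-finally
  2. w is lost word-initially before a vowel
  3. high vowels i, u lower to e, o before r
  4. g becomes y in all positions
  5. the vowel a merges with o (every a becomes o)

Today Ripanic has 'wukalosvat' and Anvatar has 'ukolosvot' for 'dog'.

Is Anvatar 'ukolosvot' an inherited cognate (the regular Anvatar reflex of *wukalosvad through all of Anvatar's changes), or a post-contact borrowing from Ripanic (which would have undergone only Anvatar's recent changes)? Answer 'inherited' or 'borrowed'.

inherited

If inherited, *wukalosvad would pass through all of Anvatar's changes:
Anvatar: *wukalosvad > wukalosvat > ukalosvat > ukolosvot  (by final devoicing, glide loss, vowel merger)
If borrowed from Ripanic 'wukalosvat' after the early changes, it would undergo only the recent ones:
  rule 4 (unconditioned shift): no change (wukalosvat)
  rule 5 (vowel merger): wukalosvat → wukolosvot
  ⇒ as a loan: wukolosvot
Anvatar 'ukolosvot' matches the inherited outcome exactly, so it is an inherited cognate, not a loan.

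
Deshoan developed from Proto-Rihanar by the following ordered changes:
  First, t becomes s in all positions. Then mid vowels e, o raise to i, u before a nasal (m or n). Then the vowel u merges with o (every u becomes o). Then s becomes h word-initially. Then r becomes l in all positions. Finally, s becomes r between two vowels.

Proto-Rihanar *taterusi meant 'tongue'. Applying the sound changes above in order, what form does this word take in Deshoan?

Deshoan: start from *taterusi.
  rule 1 (unconditioned shift): taterusi → saserusi
  rule 2: no change — saserusi
  rule 3 (vowel merger): saserusi → saserosi
  rule 4 (debuccalisation): saserosi → haserosi
  rule 5 (unconditioned shift): haserosi → haselosi
  rule 6 (rhotacism): haselosi → harelori
  ⇒ Deshoan harelori

harelori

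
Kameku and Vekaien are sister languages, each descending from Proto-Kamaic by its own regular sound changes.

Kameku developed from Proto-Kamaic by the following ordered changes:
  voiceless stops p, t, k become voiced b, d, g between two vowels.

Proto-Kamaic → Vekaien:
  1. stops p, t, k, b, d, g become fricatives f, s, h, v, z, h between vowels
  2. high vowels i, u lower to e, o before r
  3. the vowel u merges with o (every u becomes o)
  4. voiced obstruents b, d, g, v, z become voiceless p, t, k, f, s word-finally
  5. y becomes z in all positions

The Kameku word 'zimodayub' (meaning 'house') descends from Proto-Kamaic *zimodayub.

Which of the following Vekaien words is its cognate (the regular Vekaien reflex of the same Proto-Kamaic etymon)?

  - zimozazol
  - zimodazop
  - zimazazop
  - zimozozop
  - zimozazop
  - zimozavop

Vekaien: *zimodayub > zimozayub > zimozayob > zimozayop > zimozazop  (by intervocalic lenition, vowel merger, final devoicing, unconditioned shift)

zimozazop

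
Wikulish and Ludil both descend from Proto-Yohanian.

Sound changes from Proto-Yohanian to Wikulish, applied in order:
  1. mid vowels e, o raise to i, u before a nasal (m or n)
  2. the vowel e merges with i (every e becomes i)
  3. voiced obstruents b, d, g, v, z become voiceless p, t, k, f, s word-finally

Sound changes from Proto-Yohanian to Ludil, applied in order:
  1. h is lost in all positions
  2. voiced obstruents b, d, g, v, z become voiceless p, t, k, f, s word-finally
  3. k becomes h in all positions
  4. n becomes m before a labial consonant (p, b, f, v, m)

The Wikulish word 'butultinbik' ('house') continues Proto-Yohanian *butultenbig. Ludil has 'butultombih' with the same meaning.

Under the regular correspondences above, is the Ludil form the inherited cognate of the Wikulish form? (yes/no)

Derive the expected Ludil reflex of *butultenbig:
Ludil: *butultenbig > butultenbik > butultenbih > butultembih  (by final devoicing, unconditioned shift, nasal place assimilation)
The regular Ludil reflex would be 'butultembih', but the attested form is 'butultombih'. The correspondence is irregular, so they are not cognates (the Ludil form has a different source).

no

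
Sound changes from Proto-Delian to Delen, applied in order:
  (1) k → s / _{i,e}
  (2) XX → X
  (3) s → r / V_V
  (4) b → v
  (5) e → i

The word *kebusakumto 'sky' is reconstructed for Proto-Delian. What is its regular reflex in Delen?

sivurakumto

Delen: start from *kebusakumto.
  rule 1 (palatalisation): kebusakumto → sebusakumto
  rule 2: no change — sebusakumto
  rule 3 (rhotacism): sebusakumto → seburakumto
  rule 4 (unconditioned shift): seburakumto → sevurakumto
  rule 5 (vowel merger): sevurakumto → sivurakumto
  ⇒ Delen sivurakumto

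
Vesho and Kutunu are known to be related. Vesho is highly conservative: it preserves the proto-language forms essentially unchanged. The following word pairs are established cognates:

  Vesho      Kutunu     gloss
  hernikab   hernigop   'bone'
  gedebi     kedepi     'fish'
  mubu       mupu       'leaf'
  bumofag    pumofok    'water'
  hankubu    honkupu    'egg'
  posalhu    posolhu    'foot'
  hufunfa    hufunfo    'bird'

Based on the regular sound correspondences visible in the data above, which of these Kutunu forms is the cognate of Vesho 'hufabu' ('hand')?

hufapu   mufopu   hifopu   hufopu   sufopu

hernikab ~ hernigop — Vesho a corresponds to Kutunu o after a consonant, before a labial obstruent.
mubu ~ mupu, hankubu ~ honkupu — Vesho b corresponds to Kutunu p between vowels (before a back vowel).
Applying these to Vesho 'hufabu':
  hufabu → hufobu   (a→o after a consonant, before a labial obstruent)
  hufobu → hufopu   (b→p between vowels (before a back vowel))
So the Kutunu cognate is 'hufopu'.

hufopu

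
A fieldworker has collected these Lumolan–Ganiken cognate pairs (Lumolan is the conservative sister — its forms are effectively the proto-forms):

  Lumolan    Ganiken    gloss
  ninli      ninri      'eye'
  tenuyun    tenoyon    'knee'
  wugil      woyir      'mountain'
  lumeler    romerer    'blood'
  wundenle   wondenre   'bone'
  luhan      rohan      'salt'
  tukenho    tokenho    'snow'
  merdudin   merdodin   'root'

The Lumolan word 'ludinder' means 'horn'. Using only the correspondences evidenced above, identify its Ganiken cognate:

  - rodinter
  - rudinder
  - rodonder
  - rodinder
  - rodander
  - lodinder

lumeler ~ romerer, luhan ~ rohan — Lumolan l corresponds to Ganiken r word-initially before a back vowel.
tenuyun ~ tenoyon, wugil ~ woyir — Lumolan u corresponds to Ganiken o after a consonant, before a consonant other than r, m, n, p, b, f, v.
Applying these to Lumolan 'ludinder':
  ludinder → rudinder   (l→r word-initially before a back vowel)
  rudinder → rodinder   (u→o after a consonant, before a consonant other than r, m, n, p, b, f, v)
So the Ganiken cognate is 'rodinder'.

rodinder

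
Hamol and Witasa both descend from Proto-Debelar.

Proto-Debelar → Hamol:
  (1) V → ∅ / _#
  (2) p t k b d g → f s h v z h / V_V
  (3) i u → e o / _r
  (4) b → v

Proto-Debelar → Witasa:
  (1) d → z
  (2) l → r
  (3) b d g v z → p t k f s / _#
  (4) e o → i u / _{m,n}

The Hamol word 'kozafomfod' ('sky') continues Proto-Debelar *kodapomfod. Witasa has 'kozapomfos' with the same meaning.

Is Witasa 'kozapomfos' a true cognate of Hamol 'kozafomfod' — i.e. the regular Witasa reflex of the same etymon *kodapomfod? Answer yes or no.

Derive the expected Witasa reflex of *kodapomfod:
Witasa: *kodapomfod > kozapomfoz > kozapomfos > kozapumfos  (by unconditioned shift, final devoicing, pre-nasal raising)
The regular Witasa reflex would be 'kozapumfos', but the attested form is 'kozapomfos'. The correspondence is irregular, so they are not cognates (the Witasa form has a different source).

no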